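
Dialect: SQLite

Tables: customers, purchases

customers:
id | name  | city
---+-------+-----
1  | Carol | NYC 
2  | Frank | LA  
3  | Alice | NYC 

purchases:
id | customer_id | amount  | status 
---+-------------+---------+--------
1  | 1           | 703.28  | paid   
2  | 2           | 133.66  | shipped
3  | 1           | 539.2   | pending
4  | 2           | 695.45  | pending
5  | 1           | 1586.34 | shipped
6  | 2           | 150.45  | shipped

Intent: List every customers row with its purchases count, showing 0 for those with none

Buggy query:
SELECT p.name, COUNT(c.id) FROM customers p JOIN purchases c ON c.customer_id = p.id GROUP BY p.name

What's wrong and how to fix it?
Bug: INNER JOIN drops customers rows that have no matching purchases rows

Fix: Use LEFT JOIN so parents without children still appear (COUNT(c.id) gives 0)

Corrected query:
SELECT p.name, COUNT(c.id) FROM customers p LEFT JOIN purchases c ON c.customer_id = p.id GROUP BY p.name

Result:
name  | COUNT(c.id)
------+------------
Alice | 0          
Carol | 3          
Frank | 3          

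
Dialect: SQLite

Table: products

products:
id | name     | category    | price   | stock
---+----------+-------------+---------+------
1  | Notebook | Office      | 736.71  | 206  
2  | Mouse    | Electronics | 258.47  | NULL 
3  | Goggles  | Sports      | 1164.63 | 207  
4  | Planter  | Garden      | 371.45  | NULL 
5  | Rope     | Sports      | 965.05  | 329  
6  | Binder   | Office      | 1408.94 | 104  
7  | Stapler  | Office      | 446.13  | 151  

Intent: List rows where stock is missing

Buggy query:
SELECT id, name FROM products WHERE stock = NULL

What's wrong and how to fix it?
Bug: Comparing to NULL with '=' never matches; NULL = NULL is unknown, not true

Fix: Use IS NULL to test for NULL

Corrected query:
SELECT id, name FROM products WHERE stock IS NULL

Result:
id | name   
---+--------
2  | Mouse  
4  | Planter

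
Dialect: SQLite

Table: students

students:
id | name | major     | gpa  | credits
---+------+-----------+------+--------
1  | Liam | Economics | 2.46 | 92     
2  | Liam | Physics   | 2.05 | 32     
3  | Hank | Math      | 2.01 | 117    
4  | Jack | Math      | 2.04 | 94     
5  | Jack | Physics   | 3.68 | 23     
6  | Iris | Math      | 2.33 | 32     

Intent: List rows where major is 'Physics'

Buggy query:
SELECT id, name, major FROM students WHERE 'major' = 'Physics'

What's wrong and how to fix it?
Bug: 'major' in single quotes is a string literal, not the column; the comparison is literal-vs-literal and never true

Fix: Remove the quotes around the column name (or use double quotes for an identifier)

Corrected query:
SELECT id, name, major FROM students WHERE major = 'Physics'

Result:
id | name | major  
---+------+--------
2  | Liam | Physics
5  | Jack | Physics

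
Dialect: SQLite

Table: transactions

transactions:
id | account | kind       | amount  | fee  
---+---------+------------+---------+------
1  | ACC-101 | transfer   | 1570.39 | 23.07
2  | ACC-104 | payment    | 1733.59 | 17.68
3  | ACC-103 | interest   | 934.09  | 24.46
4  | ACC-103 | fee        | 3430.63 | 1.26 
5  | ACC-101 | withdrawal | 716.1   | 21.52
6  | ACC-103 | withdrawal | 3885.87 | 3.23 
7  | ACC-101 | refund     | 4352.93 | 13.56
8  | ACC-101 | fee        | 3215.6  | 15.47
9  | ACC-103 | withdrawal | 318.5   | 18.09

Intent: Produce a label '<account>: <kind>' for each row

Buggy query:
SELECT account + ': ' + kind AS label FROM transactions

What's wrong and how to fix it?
Bug: SQLite uses || for string concatenation; + coerces text to numbers (yielding 0)

Fix: Use the || operator for string concatenation

Corrected query:
SELECT account || ': ' || kind AS label FROM transactions

Result:
label              
-------------------
ACC-101: transfer  
ACC-104: payment   
ACC-103: interest  
ACC-103: fee       
ACC-101: withdrawal
ACC-103: withdrawal
ACC-101: refund    
ACC-101: fee       
ACC-103: withdrawal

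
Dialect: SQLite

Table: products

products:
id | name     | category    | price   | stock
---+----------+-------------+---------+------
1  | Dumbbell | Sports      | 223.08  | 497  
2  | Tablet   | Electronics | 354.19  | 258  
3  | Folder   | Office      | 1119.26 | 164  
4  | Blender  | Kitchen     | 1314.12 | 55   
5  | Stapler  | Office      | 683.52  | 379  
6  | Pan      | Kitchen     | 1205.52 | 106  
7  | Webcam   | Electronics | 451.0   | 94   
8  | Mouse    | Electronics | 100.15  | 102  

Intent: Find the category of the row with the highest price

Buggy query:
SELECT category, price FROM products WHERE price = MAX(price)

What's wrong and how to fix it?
Bug: WHERE is evaluated per row; an aggregate over the whole table isn't defined there

Fix: Use a subquery: WHERE price = (SELECT MAX(price) FROM products)

Corrected query:
SELECT category, price FROM products WHERE price = (SELECT MAX(price) FROM products)

Result:
category | price  
---------+--------
Kitchen  | 1314.12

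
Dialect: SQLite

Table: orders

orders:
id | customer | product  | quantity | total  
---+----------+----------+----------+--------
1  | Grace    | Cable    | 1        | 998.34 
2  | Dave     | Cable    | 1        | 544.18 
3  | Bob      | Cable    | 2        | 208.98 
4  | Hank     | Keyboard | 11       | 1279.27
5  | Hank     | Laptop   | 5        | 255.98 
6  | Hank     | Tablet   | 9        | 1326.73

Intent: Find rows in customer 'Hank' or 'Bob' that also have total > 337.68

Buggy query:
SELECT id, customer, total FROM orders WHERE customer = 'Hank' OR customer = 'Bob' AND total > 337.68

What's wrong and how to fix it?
Bug: Without parentheses, AND is evaluated before OR, so the total filter only applies to the 'Bob' branch

Fix: Group the OR with parentheses (or use IN), then AND the threshold

Corrected query:
SELECT id, customer, total FROM orders WHERE (customer = 'Hank' OR customer = 'Bob') AND total > 337.68

Result:
id | customer | total  
---+----------+--------
4  | Hank     | 1279.27
6  | Hank     | 1326.73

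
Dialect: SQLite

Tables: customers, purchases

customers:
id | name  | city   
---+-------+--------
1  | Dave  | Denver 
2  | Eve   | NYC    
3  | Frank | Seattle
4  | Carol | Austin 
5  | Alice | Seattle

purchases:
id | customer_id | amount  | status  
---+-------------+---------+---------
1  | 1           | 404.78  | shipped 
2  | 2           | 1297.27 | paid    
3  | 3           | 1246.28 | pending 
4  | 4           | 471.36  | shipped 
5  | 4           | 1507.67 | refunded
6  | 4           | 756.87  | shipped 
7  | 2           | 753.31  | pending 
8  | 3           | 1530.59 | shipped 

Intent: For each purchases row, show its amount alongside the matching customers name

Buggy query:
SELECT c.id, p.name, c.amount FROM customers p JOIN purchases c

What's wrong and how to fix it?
Bug: Missing join condition: each purchases row is matched to all customers rows instead of just its own

Fix: Specify the join condition linking the foreign key to the parent id

Corrected query:
SELECT c.id, p.name, c.amount FROM customers p JOIN purchases c ON c.customer_id = p.id

Result:
id | name  | amount 
---+-------+--------
1  | Dave  | 404.78 
2  | Eve   | 1297.27
3  | Frank | 1246.28
4  | Carol | 471.36 
5  | Carol | 1507.67
6  | Carol | 756.87 
7  | Eve   | 753.31 
8  | Frank | 1530.59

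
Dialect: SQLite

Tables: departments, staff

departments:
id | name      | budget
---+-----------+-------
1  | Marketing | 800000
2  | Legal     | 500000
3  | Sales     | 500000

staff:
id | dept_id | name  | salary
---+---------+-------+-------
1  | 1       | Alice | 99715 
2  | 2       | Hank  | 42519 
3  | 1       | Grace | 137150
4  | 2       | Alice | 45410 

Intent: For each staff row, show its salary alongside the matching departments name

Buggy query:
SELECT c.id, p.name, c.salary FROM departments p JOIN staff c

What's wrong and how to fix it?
Bug: Missing join condition: each staff row is matched to all departments rows instead of just its own

Fix: Add ON c.dept_id = p.id to the JOIN

Corrected query:
SELECT c.id, p.name, c.salary FROM departments p JOIN staff c ON c.dept_id = p.id

Result:
id | name      | salary
---+-----------+-------
1  | Marketing | 99715 
2  | Legal     | 42519 
3  | Marketing | 137150
4  | Legal     | 45410 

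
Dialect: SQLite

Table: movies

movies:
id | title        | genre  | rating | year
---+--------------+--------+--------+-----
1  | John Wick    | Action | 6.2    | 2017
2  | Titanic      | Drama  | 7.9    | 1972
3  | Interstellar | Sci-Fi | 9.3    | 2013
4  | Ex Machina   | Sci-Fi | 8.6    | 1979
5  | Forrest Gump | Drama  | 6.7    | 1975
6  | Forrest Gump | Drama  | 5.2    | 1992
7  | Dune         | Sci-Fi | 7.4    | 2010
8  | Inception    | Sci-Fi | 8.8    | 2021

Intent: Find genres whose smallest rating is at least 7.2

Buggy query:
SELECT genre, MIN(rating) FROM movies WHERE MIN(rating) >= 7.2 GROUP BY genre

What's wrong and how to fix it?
Bug: Aggregates like MIN are computed per group after WHERE runs

Fix: Replace WHERE with HAVING after the GROUP BY

Corrected query:
SELECT genre, MIN(rating) FROM movies GROUP BY genre HAVING MIN(rating) >= 7.2

Result:
genre  | MIN(rating)
-------+------------
Sci-Fi | 7.4        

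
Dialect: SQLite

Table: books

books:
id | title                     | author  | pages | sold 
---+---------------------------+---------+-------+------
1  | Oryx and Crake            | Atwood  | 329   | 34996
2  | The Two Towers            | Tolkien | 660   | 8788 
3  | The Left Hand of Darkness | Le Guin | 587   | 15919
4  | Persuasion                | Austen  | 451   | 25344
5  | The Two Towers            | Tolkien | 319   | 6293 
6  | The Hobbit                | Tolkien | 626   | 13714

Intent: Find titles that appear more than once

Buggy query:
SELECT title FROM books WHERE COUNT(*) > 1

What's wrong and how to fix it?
Bug: WHERE can't reference COUNT(*); aggregates are computed after WHERE

Fix: GROUP BY title, then filter groups with HAVING COUNT(*) > 1

Corrected query:
SELECT title FROM books GROUP BY title HAVING COUNT(*) > 1

Result:
title         
--------------
The Two Towers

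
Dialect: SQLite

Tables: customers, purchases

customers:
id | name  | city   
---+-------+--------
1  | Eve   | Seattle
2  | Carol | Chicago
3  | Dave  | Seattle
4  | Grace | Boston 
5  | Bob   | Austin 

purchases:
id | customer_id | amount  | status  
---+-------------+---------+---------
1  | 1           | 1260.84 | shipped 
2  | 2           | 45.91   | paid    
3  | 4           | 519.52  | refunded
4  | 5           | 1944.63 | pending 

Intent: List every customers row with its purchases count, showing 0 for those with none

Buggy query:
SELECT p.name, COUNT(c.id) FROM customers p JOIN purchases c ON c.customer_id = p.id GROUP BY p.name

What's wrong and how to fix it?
Bug: An inner join excludes parents with zero children

Fix: Switch to LEFT JOIN to retain unmatched parent rows

Corrected query:
SELECT p.name, COUNT(c.id) FROM customers p LEFT JOIN purchases c ON c.customer_id = p.id GROUP BY p.name

Result:
name  | COUNT(c.id)
------+------------
Bob   | 1          
Carol | 1          
Dave  | 0          
Eve   | 1          
Grace | 1          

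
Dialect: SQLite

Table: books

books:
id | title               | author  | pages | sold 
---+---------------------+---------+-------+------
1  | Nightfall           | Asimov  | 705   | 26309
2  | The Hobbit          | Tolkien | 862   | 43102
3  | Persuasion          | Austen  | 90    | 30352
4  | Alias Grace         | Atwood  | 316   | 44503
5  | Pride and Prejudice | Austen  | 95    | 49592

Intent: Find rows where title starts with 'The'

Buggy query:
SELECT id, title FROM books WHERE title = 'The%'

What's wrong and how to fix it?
Bug: Wildcards only work with LIKE; '=' treats '%' as a literal character

Fix: Replace '=' with LIKE so 'The%' is treated as a pattern

Corrected query:
SELECT id, title FROM books WHERE title LIKE 'The%'

Result:
id | title     
---+-----------
2  | The Hobbit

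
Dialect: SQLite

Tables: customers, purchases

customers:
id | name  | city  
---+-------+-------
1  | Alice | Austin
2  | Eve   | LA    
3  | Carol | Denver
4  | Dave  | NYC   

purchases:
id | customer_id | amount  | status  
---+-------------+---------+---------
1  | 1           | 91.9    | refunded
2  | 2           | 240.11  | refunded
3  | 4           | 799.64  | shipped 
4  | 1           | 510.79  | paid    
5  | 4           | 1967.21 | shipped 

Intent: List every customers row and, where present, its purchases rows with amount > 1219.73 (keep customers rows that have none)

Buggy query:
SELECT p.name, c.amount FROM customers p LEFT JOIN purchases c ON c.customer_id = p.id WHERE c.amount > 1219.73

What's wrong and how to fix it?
Bug: Filtering c.amount in WHERE discards the NULL rows produced by LEFT JOIN, turning it into an inner join

Fix: Move the right-table condition into the ON clause so unmatched parents are kept

Corrected query:
SELECT p.name, c.amount FROM customers p LEFT JOIN purchases c ON c.customer_id = p.id AND c.amount > 1219.73

Result:
name  | amount 
------+--------
Alice | NULL   
Eve   | NULL   
Carol | NULL   
Dave  | 1967.21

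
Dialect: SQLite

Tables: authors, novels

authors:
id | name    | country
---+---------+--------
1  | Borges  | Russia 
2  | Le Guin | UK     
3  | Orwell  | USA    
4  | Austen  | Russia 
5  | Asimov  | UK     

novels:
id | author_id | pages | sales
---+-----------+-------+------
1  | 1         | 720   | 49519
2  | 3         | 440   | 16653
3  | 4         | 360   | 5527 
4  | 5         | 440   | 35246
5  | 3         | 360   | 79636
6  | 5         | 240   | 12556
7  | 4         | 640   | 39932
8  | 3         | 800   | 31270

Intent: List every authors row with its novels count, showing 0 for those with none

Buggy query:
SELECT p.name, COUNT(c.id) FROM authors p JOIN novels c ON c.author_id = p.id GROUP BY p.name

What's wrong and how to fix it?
Bug: An inner join excludes parents with zero children

Fix: Use LEFT JOIN so parents without children still appear (COUNT(c.id) gives 0)

Corrected query:
SELECT p.name, COUNT(c.id) FROM authors p LEFT JOIN novels c ON c.author_id = p.id GROUP BY p.name

Result:
name    | COUNT(c.id)
--------+------------
Asimov  | 2          
Austen  | 2          
Borges  | 1          
Le Guin | 0          
Orwell  | 3          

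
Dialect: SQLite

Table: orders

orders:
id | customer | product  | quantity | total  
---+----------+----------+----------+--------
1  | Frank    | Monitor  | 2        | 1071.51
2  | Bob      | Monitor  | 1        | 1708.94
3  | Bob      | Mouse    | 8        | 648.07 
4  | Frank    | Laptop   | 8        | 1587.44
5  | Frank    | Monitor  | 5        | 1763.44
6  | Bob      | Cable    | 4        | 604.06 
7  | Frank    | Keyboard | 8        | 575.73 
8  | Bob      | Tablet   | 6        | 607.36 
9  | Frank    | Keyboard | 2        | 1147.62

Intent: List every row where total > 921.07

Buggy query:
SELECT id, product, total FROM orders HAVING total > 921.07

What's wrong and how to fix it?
Bug: HAVING filters the output of aggregation, but this query has no GROUP BY and no aggregate functions, so SQLite rejects it (HAVING clause on a non-aggregate query); the condition here is per row

Fix: Use WHERE for row-level filtering

Corrected query:
SELECT id, product, total FROM orders WHERE total > 921.07

Result:
id | product  | total  
---+----------+--------
1  | Monitor  | 1071.51
2  | Monitor  | 1708.94
4  | Laptop   | 1587.44
5  | Monitor  | 1763.44
9  | Keyboard | 1147.62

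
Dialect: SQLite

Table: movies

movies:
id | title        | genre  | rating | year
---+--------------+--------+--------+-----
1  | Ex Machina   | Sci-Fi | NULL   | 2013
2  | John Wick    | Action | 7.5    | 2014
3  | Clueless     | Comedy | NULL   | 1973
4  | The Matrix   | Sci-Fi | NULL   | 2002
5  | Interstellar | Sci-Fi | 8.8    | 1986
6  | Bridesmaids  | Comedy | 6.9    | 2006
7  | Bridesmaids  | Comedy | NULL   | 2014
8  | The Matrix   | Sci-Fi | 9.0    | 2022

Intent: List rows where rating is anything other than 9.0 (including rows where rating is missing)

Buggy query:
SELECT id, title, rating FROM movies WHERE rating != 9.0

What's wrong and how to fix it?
Bug: 'rating != 9.0' is unknown when rating is NULL, so NULL rows are silently excluded

Fix: Handle NULL separately with IS NULL alongside the inequality

Corrected query:
SELECT id, title, rating FROM movies WHERE rating != 9.0 OR rating IS NULL

Result:
id | title        | rating
---+--------------+-------
1  | Ex Machina   | NULL  
2  | John Wick    | 7.5   
3  | Clueless     | NULL  
4  | The Matrix   | NULL  
5  | Interstellar | 8.8   
6  | Bridesmaids  | 6.9   
7  | Bridesmaids  | NULL  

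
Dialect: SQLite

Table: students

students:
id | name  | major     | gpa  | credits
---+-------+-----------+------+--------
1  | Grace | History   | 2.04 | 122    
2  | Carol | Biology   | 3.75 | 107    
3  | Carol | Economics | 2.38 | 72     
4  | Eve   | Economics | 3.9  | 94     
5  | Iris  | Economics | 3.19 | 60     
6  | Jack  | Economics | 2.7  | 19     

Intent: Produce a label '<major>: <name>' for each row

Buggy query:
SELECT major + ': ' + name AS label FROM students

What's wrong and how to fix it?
Bug: '+' is numeric addition; on text columns SQLite converts them to 0 instead of concatenating

Fix: Use the || operator for string concatenation

Corrected query:
SELECT major || ': ' || name AS label FROM students

Result:
label           
----------------
History: Grace  
Biology: Carol  
Economics: Carol
Economics: Eve  
Economics: Iris 
Economics: Jack 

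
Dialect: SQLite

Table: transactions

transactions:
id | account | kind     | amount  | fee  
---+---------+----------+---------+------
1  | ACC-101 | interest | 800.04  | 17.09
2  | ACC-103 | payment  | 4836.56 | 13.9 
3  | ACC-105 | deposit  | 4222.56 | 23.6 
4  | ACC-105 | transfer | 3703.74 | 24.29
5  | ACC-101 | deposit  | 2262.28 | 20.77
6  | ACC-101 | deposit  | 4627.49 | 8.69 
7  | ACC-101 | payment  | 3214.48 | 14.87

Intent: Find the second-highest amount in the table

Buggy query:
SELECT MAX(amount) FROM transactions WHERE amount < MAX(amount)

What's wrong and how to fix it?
Bug: The inner MAX is an aggregate inside WHERE, which is not allowed

Fix: Compute the overall MAX in a subquery, then take MAX of rows below it

Corrected query:
SELECT MAX(amount) FROM transactions WHERE amount < (SELECT MAX(amount) FROM transactions)

Result:
MAX(amount)
-----------
4627.49    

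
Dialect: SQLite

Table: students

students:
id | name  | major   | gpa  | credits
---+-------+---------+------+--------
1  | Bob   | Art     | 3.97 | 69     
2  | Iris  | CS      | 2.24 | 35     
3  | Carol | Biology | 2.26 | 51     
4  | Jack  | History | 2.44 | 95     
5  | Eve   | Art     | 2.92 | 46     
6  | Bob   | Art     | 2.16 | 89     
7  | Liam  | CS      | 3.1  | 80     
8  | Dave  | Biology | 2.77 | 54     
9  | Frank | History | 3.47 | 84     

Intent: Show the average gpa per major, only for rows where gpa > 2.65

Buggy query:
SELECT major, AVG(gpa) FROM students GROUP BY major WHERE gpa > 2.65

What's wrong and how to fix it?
Bug: Row-level WHERE must come before GROUP BY in the clause order

Fix: Move the WHERE clause before GROUP BY

Corrected query:
SELECT major, AVG(gpa) FROM students WHERE gpa > 2.65 GROUP BY major

Result:
major   | AVG(gpa)
--------+---------
Art     | 3.445   
Biology | 2.77    
CS      | 3.1     
History | 3.47    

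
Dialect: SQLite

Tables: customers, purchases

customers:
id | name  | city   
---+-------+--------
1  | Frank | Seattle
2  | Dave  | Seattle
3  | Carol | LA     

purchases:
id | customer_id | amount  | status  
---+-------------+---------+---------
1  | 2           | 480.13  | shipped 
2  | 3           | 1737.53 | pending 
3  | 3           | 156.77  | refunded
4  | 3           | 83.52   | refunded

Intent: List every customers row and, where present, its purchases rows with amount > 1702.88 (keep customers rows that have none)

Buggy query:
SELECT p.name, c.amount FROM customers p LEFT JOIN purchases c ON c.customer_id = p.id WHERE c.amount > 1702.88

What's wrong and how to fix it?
Bug: Filtering c.amount in WHERE discards the NULL rows produced by LEFT JOIN, turning it into an inner join

Fix: Put 'c.amount > 1702.88' in the JOIN's ON clause instead of WHERE

Corrected query:
SELECT p.name, c.amount FROM customers p LEFT JOIN purchases c ON c.customer_id = p.id AND c.amount > 1702.88

Result:
name  | amount 
------+--------
Frank | NULL   
Dave  | NULL   
Carol | 1737.53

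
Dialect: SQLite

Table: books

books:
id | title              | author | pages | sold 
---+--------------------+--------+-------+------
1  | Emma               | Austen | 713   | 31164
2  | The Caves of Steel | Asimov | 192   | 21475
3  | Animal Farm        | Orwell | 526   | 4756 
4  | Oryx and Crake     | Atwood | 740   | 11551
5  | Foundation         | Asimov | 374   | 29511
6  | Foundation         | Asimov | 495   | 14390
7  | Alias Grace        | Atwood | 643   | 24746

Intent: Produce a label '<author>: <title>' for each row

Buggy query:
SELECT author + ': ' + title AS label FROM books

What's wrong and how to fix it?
Bug: '+' is numeric addition; on text columns SQLite converts them to 0 instead of concatenating

Fix: Use the || operator for string concatenation

Corrected query:
SELECT author || ': ' || title AS label FROM books

Result:
label                     
--------------------------
Austen: Emma              
Asimov: The Caves of Steel
Orwell: Animal Farm       
Atwood: Oryx and Crake    
Asimov: Foundation        
Asimov: Foundation        
Atwood: Alias Grace       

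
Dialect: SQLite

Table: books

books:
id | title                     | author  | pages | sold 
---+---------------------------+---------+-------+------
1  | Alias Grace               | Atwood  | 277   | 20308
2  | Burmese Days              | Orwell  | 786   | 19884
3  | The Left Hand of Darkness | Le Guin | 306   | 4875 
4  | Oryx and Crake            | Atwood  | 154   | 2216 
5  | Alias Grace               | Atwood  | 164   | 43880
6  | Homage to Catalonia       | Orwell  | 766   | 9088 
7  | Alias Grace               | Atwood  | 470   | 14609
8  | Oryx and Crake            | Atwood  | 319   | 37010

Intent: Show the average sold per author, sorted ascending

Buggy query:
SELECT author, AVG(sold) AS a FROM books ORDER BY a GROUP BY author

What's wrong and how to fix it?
Bug: ORDER BY appears before GROUP BY; SQL clause order requires GROUP BY first

Fix: Reorder: SELECT … FROM … GROUP BY … ORDER BY …

Corrected query:
SELECT author, AVG(sold) AS a FROM books GROUP BY author ORDER BY a

Result:
author  | a      
--------+--------
Le Guin | 4875   
Orwell  | 14486  
Atwood  | 23604.6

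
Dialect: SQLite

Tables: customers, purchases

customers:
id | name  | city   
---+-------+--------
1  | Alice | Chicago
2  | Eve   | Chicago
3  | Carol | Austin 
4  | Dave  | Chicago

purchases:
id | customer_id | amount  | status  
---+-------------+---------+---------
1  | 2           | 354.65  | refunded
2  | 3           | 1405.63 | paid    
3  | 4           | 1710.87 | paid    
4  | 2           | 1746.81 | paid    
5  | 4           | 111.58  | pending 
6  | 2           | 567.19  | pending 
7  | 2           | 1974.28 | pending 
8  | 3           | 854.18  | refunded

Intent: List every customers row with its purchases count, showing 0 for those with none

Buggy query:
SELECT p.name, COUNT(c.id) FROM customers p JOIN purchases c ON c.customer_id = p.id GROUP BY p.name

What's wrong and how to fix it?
Bug: INNER JOIN drops customers rows that have no matching purchases rows

Fix: Switch to LEFT JOIN to retain unmatched parent rows

Corrected query:
SELECT p.name, COUNT(c.id) FROM customers p LEFT JOIN purchases c ON c.customer_id = p.id GROUP BY p.name

Result:
name  | COUNT(c.id)
------+------------
Alice | 0          
Carol | 2          
Dave  | 2          
Eve   | 4          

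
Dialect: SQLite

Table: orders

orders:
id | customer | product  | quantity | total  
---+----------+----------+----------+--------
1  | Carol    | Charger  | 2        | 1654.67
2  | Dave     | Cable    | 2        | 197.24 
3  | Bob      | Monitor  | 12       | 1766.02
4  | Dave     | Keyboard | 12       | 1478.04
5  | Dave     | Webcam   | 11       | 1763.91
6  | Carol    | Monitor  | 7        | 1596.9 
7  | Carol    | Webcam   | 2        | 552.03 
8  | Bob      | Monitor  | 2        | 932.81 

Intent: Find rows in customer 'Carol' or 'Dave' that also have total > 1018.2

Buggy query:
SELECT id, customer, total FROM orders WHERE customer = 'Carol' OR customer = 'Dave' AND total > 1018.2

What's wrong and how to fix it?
Bug: AND binds tighter than OR, so this parses as customer = 'Carol' OR (customer = 'Dave' AND total > 1018.2)

Fix: Add parentheses around the OR so the AND applies to both alternatives

Corrected query:
SELECT id, customer, total FROM orders WHERE (customer = 'Carol' OR customer = 'Dave') AND total > 1018.2

Result:
id | customer | total  
---+----------+--------
1  | Carol    | 1654.67
4  | Dave     | 1478.04
5  | Dave     | 1763.91
6  | Carol    | 1596.9 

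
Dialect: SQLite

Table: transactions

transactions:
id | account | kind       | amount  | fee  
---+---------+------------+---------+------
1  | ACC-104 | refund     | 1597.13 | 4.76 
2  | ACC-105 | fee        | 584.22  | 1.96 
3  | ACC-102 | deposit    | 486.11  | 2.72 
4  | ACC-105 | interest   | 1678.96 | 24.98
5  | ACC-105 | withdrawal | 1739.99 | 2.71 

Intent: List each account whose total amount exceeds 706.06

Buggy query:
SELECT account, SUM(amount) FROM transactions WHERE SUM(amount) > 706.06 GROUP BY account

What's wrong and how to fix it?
Bug: WHERE runs before GROUP BY, so aggregates aren't available there

Fix: Move the aggregate condition to a HAVING clause

Corrected query:
SELECT account, SUM(amount) FROM transactions GROUP BY account HAVING SUM(amount) > 706.06

Result:
account | SUM(amount)
--------+------------
ACC-104 | 1597.13    
ACC-105 | 4003.17    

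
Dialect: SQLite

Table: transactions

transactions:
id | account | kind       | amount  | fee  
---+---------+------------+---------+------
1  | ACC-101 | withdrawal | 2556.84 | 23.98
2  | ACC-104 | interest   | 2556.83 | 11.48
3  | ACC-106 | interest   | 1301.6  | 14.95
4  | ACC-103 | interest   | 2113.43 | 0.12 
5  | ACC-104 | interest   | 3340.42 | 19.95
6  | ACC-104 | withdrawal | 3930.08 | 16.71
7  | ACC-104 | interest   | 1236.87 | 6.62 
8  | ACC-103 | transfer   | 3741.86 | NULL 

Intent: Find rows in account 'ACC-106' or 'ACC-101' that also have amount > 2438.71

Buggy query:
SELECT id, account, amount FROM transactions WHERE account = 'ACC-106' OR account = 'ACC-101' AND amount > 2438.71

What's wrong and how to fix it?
Bug: AND binds tighter than OR, so this parses as account = 'ACC-106' OR (account = 'ACC-101' AND amount > 2438.71)

Fix: Group the OR with parentheses (or use IN), then AND the threshold

Corrected query:
SELECT id, account, amount FROM transactions WHERE (account = 'ACC-106' OR account = 'ACC-101') AND amount > 2438.71

Result:
id | account | amount 
---+---------+--------
1  | ACC-101 | 2556.84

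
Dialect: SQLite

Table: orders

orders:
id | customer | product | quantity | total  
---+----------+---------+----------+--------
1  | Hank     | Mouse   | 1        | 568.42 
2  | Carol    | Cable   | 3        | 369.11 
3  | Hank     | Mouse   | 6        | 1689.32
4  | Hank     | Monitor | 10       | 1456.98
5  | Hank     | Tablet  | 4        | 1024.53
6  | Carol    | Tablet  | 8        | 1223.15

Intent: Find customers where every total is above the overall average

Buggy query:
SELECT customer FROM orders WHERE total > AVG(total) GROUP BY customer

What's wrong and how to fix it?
Bug: AVG() is an aggregate; it can't sit directly in WHERE

Fix: Use a subquery for AVG and a HAVING MIN(...) filter so the condition holds for every row in the group

Corrected query:
SELECT customer FROM orders GROUP BY customer HAVING MIN(total) > (SELECT AVG(total) FROM orders)

Result:
(no rows)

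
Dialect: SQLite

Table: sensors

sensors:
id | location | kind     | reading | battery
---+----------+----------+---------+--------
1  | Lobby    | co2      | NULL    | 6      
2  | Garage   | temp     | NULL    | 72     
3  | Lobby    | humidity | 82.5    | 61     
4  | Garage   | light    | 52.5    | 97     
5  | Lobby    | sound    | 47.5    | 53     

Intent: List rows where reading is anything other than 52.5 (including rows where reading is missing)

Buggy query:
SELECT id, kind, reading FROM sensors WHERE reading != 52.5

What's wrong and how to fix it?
Bug: Inequality against NULL is unknown, not true; rows with NULL are dropped

Fix: Add an explicit OR reading IS NULL to include the missing-value rows

Corrected query:
SELECT id, kind, reading FROM sensors WHERE reading != 52.5 OR reading IS NULL

Result:
id | kind     | reading
---+----------+--------
1  | co2      | NULL   
2  | temp     | NULL   
3  | humidity | 82.5   
5  | sound    | 47.5   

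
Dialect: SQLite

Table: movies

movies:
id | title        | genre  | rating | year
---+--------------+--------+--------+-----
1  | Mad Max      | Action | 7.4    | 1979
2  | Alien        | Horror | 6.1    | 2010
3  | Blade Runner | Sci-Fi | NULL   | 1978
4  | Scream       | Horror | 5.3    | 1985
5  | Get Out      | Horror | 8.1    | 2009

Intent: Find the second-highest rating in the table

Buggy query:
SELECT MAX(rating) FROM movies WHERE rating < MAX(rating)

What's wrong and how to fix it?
Bug: The inner MAX is an aggregate inside WHERE, which is not allowed

Fix: Compute the overall MAX in a subquery, then take MAX of rows below it

Corrected query:
SELECT MAX(rating) FROM movies WHERE rating < (SELECT MAX(rating) FROM movies)

Result:
MAX(rating)
-----------
7.4        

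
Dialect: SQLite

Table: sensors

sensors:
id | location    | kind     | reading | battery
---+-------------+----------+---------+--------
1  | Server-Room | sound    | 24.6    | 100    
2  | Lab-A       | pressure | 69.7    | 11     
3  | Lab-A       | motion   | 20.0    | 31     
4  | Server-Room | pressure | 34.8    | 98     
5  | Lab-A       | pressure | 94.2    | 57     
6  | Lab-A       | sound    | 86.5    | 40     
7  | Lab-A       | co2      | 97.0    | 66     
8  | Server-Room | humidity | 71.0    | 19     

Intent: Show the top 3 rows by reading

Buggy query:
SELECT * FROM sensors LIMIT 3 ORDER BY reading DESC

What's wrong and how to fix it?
Bug: LIMIT must come after ORDER BY

Fix: Swap the clauses: ORDER BY first, then LIMIT

Corrected query:
SELECT * FROM sensors ORDER BY reading DESC LIMIT 3

Result:
id | location | kind     | reading | battery
---+----------+----------+---------+--------
7  | Lab-A    | co2      | 97      | 66     
5  | Lab-A    | pressure | 94.2    | 57     
6  | Lab-A    | sound    | 86.5    | 40     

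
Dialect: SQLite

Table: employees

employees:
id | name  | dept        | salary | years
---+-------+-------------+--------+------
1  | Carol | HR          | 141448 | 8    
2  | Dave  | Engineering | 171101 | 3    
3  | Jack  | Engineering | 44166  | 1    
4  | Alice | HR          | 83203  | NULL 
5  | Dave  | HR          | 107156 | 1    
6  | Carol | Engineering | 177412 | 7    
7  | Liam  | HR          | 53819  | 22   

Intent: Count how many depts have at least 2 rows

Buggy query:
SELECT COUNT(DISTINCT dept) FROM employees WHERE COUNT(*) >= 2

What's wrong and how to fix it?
Bug: WHERE filters individual rows, not groups, so a group-level COUNT is invalid there

Fix: Use a subquery that GROUPs and filters with HAVING, then count its rows

Corrected query:
SELECT COUNT(*) FROM (SELECT dept FROM employees GROUP BY dept HAVING COUNT(*) >= 2)

Result:
COUNT(*)
--------
2       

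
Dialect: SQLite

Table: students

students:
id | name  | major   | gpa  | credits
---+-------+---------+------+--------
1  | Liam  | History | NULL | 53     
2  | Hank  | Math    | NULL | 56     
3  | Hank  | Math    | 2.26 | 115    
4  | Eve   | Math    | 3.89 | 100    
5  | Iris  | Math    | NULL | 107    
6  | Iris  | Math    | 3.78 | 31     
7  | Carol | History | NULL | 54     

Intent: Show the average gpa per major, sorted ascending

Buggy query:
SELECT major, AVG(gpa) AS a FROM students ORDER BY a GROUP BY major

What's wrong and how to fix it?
Bug: ORDER BY appears before GROUP BY; SQL clause order requires GROUP BY first

Fix: Move ORDER BY to the end, after GROUP BY

Corrected query:
SELECT major, AVG(gpa) AS a FROM students GROUP BY major ORDER BY a

Result:
major   | a   
--------+-----
History | NULL
Math    | 3.31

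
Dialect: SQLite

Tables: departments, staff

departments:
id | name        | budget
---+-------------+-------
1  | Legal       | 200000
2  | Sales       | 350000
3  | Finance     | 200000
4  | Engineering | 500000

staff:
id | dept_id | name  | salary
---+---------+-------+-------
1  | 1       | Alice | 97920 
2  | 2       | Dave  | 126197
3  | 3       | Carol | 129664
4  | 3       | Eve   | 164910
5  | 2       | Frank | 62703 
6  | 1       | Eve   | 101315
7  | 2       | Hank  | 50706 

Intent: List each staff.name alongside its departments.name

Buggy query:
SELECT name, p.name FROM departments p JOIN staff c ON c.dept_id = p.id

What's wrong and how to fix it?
Bug: Both tables have a 'name' column; the unqualified reference is ambiguous

Fix: Qualify the column with its table alias (c.name)

Corrected query:
SELECT c.name, p.name FROM departments p JOIN staff c ON c.dept_id = p.id

Result:
name  | name   
------+--------
Alice | Legal  
Dave  | Sales  
Carol | Finance
Eve   | Finance
Frank | Sales  
Eve   | Legal  
Hank  | Sales  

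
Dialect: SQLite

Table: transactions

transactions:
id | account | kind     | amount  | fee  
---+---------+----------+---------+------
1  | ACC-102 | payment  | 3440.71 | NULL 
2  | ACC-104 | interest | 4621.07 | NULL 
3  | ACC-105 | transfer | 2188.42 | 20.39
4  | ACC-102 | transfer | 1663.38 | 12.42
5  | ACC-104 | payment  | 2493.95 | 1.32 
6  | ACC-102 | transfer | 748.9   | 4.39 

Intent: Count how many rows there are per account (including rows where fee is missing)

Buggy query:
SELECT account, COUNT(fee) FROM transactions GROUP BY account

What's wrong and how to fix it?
Bug: COUNT(fee) skips NULLs, so groups with missing fee are undercounted

Fix: Replace COUNT(fee) with COUNT(*)

Corrected query:
SELECT account, COUNT(*) FROM transactions GROUP BY account

Result:
account | COUNT(*)
--------+---------
ACC-102 | 3       
ACC-104 | 2       
ACC-105 | 1       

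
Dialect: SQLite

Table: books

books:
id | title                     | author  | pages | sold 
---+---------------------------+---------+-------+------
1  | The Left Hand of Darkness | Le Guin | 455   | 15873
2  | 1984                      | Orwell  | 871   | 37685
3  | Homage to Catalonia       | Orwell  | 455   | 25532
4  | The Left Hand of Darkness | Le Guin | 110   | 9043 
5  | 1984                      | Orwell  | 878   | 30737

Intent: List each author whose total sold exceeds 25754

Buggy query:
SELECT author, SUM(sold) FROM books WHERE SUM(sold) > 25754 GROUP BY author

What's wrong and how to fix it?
Bug: SUM(sold) is an aggregate, but WHERE filters rows before aggregation

Fix: Use HAVING (which filters groups after aggregation) instead of WHERE

Corrected query:
SELECT author, SUM(sold) FROM books GROUP BY author HAVING SUM(sold) > 25754

Result:
author | SUM(sold)
-------+----------
Orwell | 93954    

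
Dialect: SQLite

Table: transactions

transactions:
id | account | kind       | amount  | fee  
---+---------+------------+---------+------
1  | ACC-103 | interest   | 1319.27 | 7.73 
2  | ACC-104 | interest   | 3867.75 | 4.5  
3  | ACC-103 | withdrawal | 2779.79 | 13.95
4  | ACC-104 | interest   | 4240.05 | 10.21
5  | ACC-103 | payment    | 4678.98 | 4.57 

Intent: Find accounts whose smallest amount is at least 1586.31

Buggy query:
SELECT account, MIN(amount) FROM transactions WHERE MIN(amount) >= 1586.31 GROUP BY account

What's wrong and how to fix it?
Bug: MIN() in WHERE is a misuse of aggregate

Fix: Replace WHERE with HAVING after the GROUP BY

Corrected query:
SELECT account, MIN(amount) FROM transactions GROUP BY account HAVING MIN(amount) >= 1586.31

Result:
account | MIN(amount)
--------+------------
ACC-104 | 3867.75    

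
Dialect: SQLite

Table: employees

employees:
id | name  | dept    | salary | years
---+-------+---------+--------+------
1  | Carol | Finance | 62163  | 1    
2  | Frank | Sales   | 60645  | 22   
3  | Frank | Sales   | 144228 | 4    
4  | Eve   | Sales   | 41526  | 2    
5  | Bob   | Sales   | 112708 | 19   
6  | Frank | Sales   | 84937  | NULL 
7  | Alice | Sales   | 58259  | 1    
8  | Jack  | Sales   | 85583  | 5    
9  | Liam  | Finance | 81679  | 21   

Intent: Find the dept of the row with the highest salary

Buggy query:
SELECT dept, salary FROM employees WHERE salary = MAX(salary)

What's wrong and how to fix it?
Bug: MAX(salary) is an aggregate and cannot be used directly in WHERE

Fix: Use a subquery: WHERE salary = (SELECT MAX(salary) FROM employees)

Corrected query:
SELECT dept, salary FROM employees WHERE salary = (SELECT MAX(salary) FROM employees)

Result:
dept  | salary
------+-------
Sales | 144228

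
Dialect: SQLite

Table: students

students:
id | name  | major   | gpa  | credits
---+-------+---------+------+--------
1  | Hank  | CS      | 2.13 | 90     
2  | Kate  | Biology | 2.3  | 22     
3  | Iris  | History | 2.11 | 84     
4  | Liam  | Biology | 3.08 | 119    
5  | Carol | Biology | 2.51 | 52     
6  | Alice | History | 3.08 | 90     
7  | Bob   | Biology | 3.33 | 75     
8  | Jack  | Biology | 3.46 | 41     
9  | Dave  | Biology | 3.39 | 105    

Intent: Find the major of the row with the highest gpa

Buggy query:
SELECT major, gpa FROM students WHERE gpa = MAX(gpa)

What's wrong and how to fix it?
Bug: MAX(gpa) is an aggregate and cannot be used directly in WHERE

Fix: Wrap MAX in a scalar subquery so WHERE compares against a single value

Corrected query:
SELECT major, gpa FROM students WHERE gpa = (SELECT MAX(gpa) FROM students)

Result:
major   | gpa 
--------+-----
Biology | 3.46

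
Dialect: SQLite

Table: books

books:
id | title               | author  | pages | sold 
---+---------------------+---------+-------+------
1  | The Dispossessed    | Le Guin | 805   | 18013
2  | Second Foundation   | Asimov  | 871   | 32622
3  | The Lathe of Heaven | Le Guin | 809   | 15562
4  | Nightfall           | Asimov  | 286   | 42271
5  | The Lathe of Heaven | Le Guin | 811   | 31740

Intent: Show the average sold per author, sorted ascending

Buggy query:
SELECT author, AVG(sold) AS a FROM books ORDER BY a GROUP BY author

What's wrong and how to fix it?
Bug: ORDER BY appears before GROUP BY; SQL clause order requires GROUP BY first

Fix: Move ORDER BY to the end, after GROUP BY

Corrected query:
SELECT author, AVG(sold) AS a FROM books GROUP BY author ORDER BY a

Result:
author  | a           
--------+-------------
Le Guin | 21771.666667
Asimov  | 37446.5     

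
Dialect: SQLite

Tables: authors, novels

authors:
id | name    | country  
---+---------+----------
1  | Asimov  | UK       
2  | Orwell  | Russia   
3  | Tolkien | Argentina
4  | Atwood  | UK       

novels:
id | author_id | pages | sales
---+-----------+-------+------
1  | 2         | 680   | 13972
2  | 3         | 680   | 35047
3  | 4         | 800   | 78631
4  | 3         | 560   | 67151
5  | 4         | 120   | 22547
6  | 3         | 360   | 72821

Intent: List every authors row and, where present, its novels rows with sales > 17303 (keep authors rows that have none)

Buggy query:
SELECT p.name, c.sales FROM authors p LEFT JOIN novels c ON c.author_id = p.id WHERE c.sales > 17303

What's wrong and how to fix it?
Bug: A WHERE condition on the right-hand table after LEFT JOIN drops unmatched parents

Fix: Put 'c.sales > 17303' in the JOIN's ON clause instead of WHERE

Corrected query:
SELECT p.name, c.sales FROM authors p LEFT JOIN novels c ON c.author_id = p.id AND c.sales > 17303

Result:
name    | sales
--------+------
Asimov  | NULL 
Orwell  | NULL 
Tolkien | 35047
Tolkien | 67151
Tolkien | 72821
Atwood  | 22547
Atwood  | 78631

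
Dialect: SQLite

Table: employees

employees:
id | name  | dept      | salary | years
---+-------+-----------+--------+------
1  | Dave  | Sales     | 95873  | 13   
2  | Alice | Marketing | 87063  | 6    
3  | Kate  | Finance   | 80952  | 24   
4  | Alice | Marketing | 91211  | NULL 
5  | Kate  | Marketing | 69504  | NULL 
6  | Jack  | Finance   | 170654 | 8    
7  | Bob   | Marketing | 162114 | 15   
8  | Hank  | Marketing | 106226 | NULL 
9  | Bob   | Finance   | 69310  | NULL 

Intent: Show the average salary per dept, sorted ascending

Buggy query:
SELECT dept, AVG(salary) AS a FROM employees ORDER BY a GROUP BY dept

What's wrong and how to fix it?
Bug: ORDER BY appears before GROUP BY; SQL clause order requires GROUP BY first

Fix: Reorder: SELECT … FROM … GROUP BY … ORDER BY …

Corrected query:
SELECT dept, AVG(salary) AS a FROM employees GROUP BY dept ORDER BY a

Result:
dept      | a       
----------+---------
Sales     | 95873   
Marketing | 103223.6
Finance   | 106972  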